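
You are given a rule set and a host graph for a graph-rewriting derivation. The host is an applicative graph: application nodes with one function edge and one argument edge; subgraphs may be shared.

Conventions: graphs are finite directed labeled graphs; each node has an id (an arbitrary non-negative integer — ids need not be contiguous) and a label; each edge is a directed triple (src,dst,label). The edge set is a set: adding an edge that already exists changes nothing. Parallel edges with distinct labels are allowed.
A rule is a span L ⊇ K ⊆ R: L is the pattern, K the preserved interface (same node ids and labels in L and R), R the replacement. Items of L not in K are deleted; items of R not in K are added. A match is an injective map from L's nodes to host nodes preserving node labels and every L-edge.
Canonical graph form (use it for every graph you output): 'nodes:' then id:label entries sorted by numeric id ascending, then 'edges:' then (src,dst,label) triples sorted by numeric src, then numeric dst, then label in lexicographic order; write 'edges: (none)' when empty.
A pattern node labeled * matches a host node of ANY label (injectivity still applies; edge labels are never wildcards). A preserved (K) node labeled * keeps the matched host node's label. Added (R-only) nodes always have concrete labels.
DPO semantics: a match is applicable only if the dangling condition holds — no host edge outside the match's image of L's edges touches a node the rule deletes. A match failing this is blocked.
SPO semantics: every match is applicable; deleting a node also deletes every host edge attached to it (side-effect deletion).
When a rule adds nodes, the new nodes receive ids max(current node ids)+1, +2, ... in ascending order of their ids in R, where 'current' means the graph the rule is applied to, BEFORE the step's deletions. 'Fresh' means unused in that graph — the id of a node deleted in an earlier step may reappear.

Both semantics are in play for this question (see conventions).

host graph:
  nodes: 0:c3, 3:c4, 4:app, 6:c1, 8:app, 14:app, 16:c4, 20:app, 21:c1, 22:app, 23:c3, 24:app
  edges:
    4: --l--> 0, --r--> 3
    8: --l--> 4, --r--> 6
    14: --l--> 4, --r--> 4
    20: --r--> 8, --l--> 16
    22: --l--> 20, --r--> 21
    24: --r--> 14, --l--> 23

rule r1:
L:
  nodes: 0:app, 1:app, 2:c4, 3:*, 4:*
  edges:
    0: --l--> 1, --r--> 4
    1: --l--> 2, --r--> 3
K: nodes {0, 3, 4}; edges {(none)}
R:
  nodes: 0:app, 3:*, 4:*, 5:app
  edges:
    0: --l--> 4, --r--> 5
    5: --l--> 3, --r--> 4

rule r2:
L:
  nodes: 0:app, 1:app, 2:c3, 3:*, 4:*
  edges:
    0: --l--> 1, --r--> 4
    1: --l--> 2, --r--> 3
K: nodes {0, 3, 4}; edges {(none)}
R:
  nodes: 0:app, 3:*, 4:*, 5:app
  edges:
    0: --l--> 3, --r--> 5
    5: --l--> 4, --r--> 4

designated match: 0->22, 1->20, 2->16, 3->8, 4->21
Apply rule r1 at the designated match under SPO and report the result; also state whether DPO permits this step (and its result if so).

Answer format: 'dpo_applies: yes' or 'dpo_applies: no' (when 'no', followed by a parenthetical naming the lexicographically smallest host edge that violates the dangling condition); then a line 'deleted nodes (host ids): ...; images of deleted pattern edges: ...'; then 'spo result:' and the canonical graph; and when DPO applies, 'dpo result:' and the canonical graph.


dpo_applies: yes
deleted nodes (host ids): 16, 20; images of deleted pattern edges: (20,8,r); (20,16,l); (22,20,l); (22,21,r)
spo result:
nodes: 0:c3, 3:c4, 4:app, 6:c1, 8:app, 14:app, 21:c1, 22:app, 23:c3, 24:app, 25:app
edges: (4,0,l); (4,3,r); (8,4,l); (8,6,r); (14,4,l); (14,4,r); (22,21,l); (22,25,r); (24,14,r); (24,23,l); (25,8,l); (25,21,r)
dpo result:
nodes: 0:c3, 3:c4, 4:app, 6:c1, 8:app, 14:app, 21:c1, 22:app, 23:c3, 24:app, 25:app
edges: (4,0,l); (4,3,r); (8,4,l); (8,6,r); (14,4,l); (14,4,r); (22,21,l); (22,25,r); (24,14,r); (24,23,l); (25,8,l); (25,21,r)


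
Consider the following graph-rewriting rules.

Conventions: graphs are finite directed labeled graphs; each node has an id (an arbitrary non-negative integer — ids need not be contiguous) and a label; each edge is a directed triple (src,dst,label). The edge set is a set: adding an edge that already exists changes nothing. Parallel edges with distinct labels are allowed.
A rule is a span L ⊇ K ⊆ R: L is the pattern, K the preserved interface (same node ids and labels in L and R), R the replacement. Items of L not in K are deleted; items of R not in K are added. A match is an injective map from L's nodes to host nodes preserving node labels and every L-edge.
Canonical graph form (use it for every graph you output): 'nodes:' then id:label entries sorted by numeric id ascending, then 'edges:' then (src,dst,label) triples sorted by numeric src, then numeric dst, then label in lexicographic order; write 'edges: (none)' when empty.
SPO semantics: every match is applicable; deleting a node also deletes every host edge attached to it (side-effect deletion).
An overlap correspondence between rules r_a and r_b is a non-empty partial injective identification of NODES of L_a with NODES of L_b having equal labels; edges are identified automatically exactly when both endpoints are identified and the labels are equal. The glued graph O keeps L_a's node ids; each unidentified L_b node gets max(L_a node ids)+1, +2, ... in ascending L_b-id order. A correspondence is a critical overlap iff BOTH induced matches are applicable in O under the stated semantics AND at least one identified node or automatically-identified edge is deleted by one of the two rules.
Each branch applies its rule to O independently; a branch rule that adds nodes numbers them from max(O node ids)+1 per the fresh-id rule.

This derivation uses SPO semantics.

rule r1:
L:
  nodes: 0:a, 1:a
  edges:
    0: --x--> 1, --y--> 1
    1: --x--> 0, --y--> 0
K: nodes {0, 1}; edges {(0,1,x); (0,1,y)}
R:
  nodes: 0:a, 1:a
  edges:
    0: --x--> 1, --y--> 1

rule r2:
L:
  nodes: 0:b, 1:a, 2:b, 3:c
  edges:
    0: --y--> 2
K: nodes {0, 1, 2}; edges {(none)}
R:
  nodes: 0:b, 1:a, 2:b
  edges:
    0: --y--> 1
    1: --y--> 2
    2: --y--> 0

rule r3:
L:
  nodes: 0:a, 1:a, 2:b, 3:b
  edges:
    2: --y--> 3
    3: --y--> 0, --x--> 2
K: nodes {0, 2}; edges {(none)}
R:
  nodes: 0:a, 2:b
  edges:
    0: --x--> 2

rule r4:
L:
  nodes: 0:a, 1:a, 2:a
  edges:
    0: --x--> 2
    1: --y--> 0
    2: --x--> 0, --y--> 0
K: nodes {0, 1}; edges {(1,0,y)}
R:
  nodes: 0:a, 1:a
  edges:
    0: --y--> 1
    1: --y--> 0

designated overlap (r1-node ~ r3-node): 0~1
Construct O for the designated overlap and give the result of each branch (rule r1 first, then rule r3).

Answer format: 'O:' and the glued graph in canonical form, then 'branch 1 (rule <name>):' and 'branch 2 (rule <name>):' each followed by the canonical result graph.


O:
nodes: 0:a, 1:a, 2:a, 3:b, 4:b
edges: (0,1,x); (0,1,y); (1,0,x); (1,0,y); (3,4,y); (4,2,y); (4,3,x)
branch 1 (rule r1):
nodes: 0:a, 1:a, 2:a, 3:b, 4:b
edges: (0,1,x); (0,1,y); (3,4,y); (4,2,y); (4,3,x)
branch 2 (rule r3):
nodes: 1:a, 2:a, 3:b
edges: (2,3,x)


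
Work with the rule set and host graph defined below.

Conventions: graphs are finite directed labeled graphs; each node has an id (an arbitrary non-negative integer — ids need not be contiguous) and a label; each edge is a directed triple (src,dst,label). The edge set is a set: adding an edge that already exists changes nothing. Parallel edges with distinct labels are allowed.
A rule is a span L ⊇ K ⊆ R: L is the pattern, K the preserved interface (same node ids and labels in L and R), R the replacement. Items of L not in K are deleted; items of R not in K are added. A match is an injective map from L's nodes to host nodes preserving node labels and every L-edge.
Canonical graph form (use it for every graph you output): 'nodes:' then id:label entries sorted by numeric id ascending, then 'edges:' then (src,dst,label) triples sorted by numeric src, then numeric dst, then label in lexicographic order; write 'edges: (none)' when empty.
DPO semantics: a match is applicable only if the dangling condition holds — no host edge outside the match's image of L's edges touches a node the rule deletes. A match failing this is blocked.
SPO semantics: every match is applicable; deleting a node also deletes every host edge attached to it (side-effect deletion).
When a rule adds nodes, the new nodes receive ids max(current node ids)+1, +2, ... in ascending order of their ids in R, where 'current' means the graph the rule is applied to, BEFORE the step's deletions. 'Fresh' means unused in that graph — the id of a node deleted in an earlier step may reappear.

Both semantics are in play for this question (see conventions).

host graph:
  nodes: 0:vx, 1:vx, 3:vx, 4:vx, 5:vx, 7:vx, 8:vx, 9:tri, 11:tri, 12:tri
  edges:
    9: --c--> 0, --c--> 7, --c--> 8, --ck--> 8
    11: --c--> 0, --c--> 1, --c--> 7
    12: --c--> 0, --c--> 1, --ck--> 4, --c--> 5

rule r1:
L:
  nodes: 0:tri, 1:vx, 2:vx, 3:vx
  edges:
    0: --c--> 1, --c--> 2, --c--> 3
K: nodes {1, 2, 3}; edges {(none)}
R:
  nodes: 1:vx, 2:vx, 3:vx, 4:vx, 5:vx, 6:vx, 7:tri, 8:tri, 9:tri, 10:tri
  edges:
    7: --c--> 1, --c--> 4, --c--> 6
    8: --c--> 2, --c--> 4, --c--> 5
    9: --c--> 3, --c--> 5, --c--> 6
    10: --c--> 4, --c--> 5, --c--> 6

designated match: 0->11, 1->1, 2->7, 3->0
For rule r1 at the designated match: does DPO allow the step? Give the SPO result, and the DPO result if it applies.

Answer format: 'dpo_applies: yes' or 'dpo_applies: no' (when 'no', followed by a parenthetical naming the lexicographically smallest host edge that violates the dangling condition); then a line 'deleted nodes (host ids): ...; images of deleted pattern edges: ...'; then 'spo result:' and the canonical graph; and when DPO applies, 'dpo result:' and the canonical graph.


dpo_applies: yes
deleted nodes (host ids): 11; images of deleted pattern edges: (11,0,c); (11,1,c); (11,7,c)
spo result:
nodes: 0:vx, 1:vx, 3:vx, 4:vx, 5:vx, 7:vx, 8:vx, 9:tri, 12:tri, 13:vx, 14:vx, 15:vx, 16:tri, 17:tri, 18:tri, 19:tri
edges: (9,0,c); (9,7,c); (9,8,c); (9,8,ck); (12,0,c); (12,1,c); (12,4,ck); (12,5,c); (16,1,c); (16,13,c); (16,15,c); (17,7,c); (17,13,c); (17,14,c); (18,0,c); (18,14,c); (18,15,c); (19,13,c); (19,14,c); (19,15,c)
dpo result:
nodes: 0:vx, 1:vx, 3:vx, 4:vx, 5:vx, 7:vx, 8:vx, 9:tri, 12:tri, 13:vx, 14:vx, 15:vx, 16:tri, 17:tri, 18:tri, 19:tri
edges: (9,0,c); (9,7,c); (9,8,c); (9,8,ck); (12,0,c); (12,1,c); (12,4,ck); (12,5,c); (16,1,c); (16,13,c); (16,15,c); (17,7,c); (17,13,c); (17,14,c); (18,0,c); (18,14,c); (18,15,c); (19,13,c); (19,14,c); (19,15,c)


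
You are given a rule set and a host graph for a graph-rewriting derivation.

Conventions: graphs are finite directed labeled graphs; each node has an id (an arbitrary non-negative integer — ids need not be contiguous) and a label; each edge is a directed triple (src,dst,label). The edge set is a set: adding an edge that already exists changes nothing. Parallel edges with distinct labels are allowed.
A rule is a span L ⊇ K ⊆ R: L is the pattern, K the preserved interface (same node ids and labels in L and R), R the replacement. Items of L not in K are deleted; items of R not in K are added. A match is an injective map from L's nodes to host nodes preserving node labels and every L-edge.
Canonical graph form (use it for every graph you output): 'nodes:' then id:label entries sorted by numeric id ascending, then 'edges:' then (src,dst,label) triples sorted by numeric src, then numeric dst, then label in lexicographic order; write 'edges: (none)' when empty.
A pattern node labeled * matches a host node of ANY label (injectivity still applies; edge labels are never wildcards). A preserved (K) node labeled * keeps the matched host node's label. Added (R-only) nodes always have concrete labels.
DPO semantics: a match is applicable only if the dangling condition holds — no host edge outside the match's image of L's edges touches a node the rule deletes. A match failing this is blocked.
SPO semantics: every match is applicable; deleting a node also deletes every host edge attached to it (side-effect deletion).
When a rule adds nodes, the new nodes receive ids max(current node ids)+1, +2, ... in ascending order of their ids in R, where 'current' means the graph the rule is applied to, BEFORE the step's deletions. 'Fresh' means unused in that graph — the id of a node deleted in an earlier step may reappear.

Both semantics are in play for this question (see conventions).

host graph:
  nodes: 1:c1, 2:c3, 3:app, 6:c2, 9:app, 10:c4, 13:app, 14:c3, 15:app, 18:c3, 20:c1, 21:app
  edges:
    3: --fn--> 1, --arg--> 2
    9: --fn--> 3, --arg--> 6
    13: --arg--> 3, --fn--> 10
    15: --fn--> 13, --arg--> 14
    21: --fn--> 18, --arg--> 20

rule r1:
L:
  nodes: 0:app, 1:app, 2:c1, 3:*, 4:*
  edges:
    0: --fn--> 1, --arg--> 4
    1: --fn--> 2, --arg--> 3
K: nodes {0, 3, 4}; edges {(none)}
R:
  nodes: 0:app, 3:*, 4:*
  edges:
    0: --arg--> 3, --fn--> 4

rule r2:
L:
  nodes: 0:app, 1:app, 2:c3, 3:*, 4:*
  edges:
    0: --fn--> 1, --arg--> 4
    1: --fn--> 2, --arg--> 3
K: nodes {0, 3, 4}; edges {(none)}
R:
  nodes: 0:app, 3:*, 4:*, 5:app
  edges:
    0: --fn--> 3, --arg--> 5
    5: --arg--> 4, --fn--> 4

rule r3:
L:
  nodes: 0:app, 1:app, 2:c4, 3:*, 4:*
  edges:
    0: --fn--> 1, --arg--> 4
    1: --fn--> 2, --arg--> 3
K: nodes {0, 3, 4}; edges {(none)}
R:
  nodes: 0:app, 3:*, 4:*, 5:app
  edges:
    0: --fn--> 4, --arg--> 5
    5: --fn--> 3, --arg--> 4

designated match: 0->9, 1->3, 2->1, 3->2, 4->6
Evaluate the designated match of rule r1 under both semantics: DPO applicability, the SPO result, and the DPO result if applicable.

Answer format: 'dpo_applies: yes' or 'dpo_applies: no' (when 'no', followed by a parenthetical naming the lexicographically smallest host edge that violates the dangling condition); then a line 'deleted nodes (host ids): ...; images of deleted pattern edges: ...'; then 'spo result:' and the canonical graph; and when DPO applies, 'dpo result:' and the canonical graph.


dpo_applies: no
(the rule deletes node 3, which keeps host edge (13,3,arg) outside the match image — the dangling condition fails, DPO blocks; SPO proceeds and side-deletes such edges)
deleted nodes (host ids): 1, 3; images of deleted pattern edges: (3,1,fn); (3,2,arg); (9,3,fn); (9,6,arg)
spo result:
nodes: 2:c3, 6:c2, 9:app, 10:c4, 13:app, 14:c3, 15:app, 18:c3, 20:c1, 21:app
edges: (9,2,arg); (9,6,fn); (13,10,fn); (15,13,fn); (15,14,arg); (21,18,fn); (21,20,arg)


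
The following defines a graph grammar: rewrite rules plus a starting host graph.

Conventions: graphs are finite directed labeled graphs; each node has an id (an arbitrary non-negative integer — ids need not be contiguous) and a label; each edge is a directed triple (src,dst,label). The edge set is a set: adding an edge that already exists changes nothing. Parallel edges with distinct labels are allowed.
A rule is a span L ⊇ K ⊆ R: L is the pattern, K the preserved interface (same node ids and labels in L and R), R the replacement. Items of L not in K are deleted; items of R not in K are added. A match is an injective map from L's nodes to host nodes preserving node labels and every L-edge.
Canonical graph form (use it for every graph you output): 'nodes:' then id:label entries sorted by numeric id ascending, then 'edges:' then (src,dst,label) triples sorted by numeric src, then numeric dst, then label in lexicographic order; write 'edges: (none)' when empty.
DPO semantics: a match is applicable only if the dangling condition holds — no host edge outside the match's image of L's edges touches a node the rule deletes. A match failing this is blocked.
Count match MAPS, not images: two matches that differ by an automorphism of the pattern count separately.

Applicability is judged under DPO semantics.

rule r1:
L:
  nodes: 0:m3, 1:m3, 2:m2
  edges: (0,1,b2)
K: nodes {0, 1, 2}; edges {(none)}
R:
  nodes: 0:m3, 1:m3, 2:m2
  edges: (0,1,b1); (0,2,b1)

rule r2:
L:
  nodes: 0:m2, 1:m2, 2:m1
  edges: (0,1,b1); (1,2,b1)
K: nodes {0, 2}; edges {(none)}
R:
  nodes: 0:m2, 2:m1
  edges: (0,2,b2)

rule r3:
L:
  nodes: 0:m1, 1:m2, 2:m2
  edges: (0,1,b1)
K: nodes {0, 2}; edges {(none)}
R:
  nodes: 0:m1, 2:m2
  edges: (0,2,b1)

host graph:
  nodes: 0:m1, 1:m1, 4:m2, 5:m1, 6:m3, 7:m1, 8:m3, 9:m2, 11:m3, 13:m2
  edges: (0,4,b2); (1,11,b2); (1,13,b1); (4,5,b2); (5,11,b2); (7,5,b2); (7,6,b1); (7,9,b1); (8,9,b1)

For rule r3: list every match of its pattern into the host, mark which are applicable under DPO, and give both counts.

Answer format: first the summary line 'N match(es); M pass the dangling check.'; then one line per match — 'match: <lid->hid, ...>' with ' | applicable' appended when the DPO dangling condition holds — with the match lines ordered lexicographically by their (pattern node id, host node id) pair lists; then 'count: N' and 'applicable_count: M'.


4 match(es); 2 pass the dangling check.
match: 0->1, 1->13, 2->4 | applicable
match: 0->1, 1->13, 2->9 | applicable
match: 0->7, 1->9, 2->4
match: 0->7, 1->9, 2->13
count: 4
applicable_count: 2


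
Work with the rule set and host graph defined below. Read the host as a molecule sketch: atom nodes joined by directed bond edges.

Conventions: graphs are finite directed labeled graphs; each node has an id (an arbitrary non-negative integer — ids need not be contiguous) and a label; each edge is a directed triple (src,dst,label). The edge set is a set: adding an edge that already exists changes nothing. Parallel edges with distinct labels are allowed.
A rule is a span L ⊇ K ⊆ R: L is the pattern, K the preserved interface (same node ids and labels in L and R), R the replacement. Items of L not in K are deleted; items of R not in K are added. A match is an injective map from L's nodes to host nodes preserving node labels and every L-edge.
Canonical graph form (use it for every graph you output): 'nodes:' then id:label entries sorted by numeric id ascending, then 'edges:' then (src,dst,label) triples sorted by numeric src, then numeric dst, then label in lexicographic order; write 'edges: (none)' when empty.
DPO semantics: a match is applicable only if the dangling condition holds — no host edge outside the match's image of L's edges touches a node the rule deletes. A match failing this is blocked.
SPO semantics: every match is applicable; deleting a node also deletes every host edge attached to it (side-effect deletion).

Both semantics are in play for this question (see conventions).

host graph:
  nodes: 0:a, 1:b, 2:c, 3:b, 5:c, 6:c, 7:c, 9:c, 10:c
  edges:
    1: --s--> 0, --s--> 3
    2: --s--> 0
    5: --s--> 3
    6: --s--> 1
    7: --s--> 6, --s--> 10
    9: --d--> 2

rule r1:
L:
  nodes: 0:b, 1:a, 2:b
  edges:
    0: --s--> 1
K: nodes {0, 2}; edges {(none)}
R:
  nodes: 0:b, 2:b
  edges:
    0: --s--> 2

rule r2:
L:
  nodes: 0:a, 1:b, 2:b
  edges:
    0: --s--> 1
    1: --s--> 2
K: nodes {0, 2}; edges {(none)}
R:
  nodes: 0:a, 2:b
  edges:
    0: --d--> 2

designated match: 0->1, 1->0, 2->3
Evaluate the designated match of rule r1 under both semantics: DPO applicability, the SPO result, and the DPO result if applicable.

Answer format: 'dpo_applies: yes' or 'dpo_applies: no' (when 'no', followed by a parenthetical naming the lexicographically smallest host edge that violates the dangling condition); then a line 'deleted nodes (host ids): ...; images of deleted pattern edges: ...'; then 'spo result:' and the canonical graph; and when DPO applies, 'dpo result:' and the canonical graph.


dpo_applies: no
(the rule deletes node 0, which keeps host edge (2,0,s) outside the match image — the dangling condition fails, DPO blocks; SPO proceeds and side-deletes such edges)
deleted nodes (host ids): 0; images of deleted pattern edges: (1,0,s)
spo result:
nodes: 1:b, 2:c, 3:b, 5:c, 6:c, 7:c, 9:c, 10:c
edges: (1,3,s); (5,3,s); (6,1,s); (7,6,s); (7,10,s); (9,2,d)


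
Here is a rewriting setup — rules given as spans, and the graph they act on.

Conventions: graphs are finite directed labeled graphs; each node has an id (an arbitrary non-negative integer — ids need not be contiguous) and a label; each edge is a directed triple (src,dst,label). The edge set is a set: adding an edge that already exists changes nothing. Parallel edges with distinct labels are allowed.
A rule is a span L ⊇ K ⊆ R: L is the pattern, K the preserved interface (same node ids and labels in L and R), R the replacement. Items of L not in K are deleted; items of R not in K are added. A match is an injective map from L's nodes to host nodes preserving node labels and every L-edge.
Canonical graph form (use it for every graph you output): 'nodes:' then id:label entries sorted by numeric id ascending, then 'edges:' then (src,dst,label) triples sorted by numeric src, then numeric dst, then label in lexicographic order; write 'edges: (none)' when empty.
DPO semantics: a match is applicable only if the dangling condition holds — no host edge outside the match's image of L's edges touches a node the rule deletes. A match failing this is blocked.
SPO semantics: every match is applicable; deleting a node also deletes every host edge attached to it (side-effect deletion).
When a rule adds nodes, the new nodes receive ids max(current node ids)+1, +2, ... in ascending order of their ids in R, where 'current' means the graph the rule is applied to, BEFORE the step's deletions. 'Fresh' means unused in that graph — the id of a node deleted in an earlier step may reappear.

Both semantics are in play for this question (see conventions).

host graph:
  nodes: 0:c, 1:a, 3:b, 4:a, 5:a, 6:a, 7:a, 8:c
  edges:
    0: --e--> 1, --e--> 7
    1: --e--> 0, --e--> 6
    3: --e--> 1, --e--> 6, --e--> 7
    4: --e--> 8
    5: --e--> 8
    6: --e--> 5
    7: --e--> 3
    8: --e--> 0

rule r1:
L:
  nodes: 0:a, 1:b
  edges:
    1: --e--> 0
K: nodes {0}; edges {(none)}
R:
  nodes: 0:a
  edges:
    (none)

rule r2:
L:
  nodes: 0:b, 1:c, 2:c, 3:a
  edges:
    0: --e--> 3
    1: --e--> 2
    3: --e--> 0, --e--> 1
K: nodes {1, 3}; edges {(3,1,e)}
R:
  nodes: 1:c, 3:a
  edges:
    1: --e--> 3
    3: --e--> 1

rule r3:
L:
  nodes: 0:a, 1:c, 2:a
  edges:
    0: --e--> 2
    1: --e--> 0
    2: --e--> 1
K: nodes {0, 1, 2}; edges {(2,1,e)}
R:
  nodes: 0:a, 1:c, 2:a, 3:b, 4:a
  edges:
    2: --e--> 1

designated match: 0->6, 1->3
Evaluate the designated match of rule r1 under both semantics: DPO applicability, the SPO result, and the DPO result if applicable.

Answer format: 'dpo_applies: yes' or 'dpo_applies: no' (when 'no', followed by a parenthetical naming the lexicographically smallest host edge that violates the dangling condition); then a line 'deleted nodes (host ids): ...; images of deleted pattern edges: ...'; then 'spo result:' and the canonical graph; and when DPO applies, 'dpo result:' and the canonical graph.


dpo_applies: no
(the rule deletes node 3, which keeps host edge (3,1,e) outside the match image — the dangling condition fails, DPO blocks; SPO proceeds and side-deletes such edges)
deleted nodes (host ids): 3; images of deleted pattern edges: (3,6,e)
spo result:
nodes: 0:c, 1:a, 4:a, 5:a, 6:a, 7:a, 8:c
edges: (0,1,e); (0,7,e); (1,0,e); (1,6,e); (4,8,e); (5,8,e); (6,5,e); (8,0,e)


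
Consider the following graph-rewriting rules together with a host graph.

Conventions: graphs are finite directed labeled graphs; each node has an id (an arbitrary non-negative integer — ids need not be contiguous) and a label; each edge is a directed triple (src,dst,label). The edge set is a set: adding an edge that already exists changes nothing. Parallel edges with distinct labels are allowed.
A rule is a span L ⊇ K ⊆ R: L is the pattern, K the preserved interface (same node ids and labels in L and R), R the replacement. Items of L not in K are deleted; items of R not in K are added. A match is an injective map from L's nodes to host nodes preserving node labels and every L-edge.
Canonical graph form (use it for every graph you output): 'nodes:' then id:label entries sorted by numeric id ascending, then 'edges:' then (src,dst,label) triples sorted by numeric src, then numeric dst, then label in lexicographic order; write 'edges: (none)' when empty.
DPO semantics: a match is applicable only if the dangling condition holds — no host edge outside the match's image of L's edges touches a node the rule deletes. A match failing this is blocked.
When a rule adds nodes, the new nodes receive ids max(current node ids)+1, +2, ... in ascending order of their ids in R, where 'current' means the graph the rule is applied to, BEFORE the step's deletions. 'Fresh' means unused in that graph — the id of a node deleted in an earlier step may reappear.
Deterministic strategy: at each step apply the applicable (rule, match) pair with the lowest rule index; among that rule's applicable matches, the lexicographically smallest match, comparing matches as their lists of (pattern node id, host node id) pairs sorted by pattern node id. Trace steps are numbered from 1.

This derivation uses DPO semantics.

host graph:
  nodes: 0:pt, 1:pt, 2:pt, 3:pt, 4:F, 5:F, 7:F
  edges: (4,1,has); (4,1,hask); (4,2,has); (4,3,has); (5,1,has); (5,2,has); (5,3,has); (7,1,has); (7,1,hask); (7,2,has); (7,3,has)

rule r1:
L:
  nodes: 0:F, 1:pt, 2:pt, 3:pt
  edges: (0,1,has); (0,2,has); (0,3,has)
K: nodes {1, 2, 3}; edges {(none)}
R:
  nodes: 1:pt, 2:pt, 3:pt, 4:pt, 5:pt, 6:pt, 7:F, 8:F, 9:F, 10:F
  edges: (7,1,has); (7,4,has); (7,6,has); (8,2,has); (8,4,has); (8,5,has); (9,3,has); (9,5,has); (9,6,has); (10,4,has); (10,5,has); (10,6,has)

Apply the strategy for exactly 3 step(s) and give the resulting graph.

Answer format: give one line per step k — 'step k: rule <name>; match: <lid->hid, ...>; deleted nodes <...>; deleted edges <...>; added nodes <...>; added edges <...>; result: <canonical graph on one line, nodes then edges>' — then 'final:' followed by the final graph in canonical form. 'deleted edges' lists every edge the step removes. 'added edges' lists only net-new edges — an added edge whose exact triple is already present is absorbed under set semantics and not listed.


step 1: rule r1; match: 0->5, 1->1, 2->2, 3->3; deleted nodes 5; deleted edges (5,1,has); (5,2,has); (5,3,has); added nodes 8, 9, 10, 11, 12, 13, 14; added edges (11,1,has); (11,8,has); (11,10,has); (12,2,has); (12,8,has); (12,9,has); (13,3,has); (13,9,has); (13,10,has); (14,8,has); (14,9,has); (14,10,has); result: nodes: 0:pt, 1:pt, 2:pt, 3:pt, 4:F, 7:F, 8:pt, 9:pt, 10:pt, 11:F, 12:F, 13:F, 14:F edges: (4,1,has); (4,1,hask); (4,2,has); (4,3,has); (7,1,has); (7,1,hask); (7,2,has); (7,3,has); (11,1,has); (11,8,has); (11,10,has); (12,2,has); (12,8,has); (12,9,has); (13,3,has); (13,9,has); (13,10,has); (14,8,has); (14,9,has); (14,10,has)
step 2: rule r1; match: 0->11, 1->1, 2->8, 3->10; deleted nodes 11; deleted edges (11,1,has); (11,8,has); (11,10,has); added nodes 15, 16, 17, 18, 19, 20, 21; added edges (18,1,has); (18,15,has); (18,17,has); (19,8,has); (19,15,has); (19,16,has); (20,10,has); (20,16,has); (20,17,has); (21,15,has); (21,16,has); (21,17,has); result: nodes: 0:pt, 1:pt, 2:pt, 3:pt, 4:F, 7:F, 8:pt, 9:pt, 10:pt, 12:F, 13:F, 14:F, 15:pt, 16:pt, 17:pt, 18:F, 19:F, 20:F, 21:F edges: (4,1,has); (4,1,hask); (4,2,has); (4,3,has); (7,1,has); (7,1,hask); (7,2,has); (7,3,has); (12,2,has); (12,8,has); (12,9,has); (13,3,has); (13,9,has); (13,10,has); (14,8,has); (14,9,has); (14,10,has); (18,1,has); (18,15,has); (18,17,has); (19,8,has); (19,15,has); (19,16,has); (20,10,has); (20,16,has); (20,17,has); (21,15,has); (21,16,has); (21,17,has)
step 3: rule r1; match: 0->12, 1->2, 2->8, 3->9; deleted nodes 12; deleted edges (12,2,has); (12,8,has); (12,9,has); added nodes 22, 23, 24, 25, 26, 27, 28; added edges (25,2,has); (25,22,has); (25,24,has); (26,8,has); (26,22,has); (26,23,has); (27,9,has); (27,23,has); (27,24,has); (28,22,has); (28,23,has); (28,24,has); result: nodes: 0:pt, 1:pt, 2:pt, 3:pt, 4:F, 7:F, 8:pt, 9:pt, 10:pt, 13:F, 14:F, 15:pt, 16:pt, 17:pt, 18:F, 19:F, 20:F, 21:F, 22:pt, 23:pt, 24:pt, 25:F, 26:F, 27:F, 28:F edges: (4,1,has); (4,1,hask); (4,2,has); (4,3,has); (7,1,has); (7,1,hask); (7,2,has); (7,3,has); (13,3,has); (13,9,has); (13,10,has); (14,8,has); (14,9,has); (14,10,has); (18,1,has); (18,15,has); (18,17,has); (19,8,has); (19,15,has); (19,16,has); (20,10,has); (20,16,has); (20,17,has); (21,15,has); (21,16,has); (21,17,has); (25,2,has); (25,22,has); (25,24,has); (26,8,has); (26,22,has); (26,23,has); (27,9,has); (27,23,has); (27,24,has); (28,22,has); (28,23,has); (28,24,has)
final:
nodes: 0:pt, 1:pt, 2:pt, 3:pt, 4:F, 7:F, 8:pt, 9:pt, 10:pt, 13:F, 14:F, 15:pt, 16:pt, 17:pt, 18:F, 19:F, 20:F, 21:F, 22:pt, 23:pt, 24:pt, 25:F, 26:F, 27:F, 28:F
edges: (4,1,has); (4,1,hask); (4,2,has); (4,3,has); (7,1,has); (7,1,hask); (7,2,has); (7,3,has); (13,3,has); (13,9,has); (13,10,has); (14,8,has); (14,9,has); (14,10,has); (18,1,has); (18,15,has); (18,17,has); (19,8,has); (19,15,has); (19,16,has); (20,10,has); (20,16,has); (20,17,has); (21,15,has); (21,16,has); (21,17,has); (25,2,has); (25,22,has); (25,24,has); (26,8,has); (26,22,has); (26,23,has); (27,9,has); (27,23,has); (27,24,has); (28,22,has); (28,23,has); (28,24,has)


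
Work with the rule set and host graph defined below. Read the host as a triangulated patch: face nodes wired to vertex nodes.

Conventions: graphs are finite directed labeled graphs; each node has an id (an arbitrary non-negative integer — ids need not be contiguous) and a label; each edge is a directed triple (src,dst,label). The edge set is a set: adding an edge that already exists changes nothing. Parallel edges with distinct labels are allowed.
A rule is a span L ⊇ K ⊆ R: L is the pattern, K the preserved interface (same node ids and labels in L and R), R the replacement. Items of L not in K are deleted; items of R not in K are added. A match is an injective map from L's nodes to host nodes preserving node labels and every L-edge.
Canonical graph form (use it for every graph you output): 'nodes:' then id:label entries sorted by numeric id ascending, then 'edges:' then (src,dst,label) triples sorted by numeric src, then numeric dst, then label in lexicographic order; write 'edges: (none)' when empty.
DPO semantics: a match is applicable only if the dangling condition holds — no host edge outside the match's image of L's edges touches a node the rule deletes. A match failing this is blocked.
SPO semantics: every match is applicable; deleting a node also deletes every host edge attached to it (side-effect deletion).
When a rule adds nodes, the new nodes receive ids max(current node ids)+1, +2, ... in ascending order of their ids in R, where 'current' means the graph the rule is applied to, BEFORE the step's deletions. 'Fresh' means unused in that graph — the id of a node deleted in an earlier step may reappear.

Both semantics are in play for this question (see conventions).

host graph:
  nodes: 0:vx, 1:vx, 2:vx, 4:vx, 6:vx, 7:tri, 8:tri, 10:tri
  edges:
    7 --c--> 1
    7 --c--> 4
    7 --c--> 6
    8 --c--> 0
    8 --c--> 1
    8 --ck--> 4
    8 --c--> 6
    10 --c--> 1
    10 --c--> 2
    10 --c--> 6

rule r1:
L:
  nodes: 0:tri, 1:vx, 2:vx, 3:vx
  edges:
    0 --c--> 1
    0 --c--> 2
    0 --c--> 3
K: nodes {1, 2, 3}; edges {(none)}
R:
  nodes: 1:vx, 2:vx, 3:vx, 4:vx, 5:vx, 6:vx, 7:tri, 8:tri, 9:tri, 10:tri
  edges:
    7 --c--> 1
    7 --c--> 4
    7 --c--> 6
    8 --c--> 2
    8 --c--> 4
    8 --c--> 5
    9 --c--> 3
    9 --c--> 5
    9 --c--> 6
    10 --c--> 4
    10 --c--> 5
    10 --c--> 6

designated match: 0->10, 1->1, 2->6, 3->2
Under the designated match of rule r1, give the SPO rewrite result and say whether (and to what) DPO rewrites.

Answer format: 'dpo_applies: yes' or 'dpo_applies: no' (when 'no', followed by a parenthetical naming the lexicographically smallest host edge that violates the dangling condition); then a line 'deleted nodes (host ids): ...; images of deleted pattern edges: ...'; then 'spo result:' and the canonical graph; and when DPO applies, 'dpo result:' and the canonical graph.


dpo_applies: yes
deleted nodes (host ids): 10; images of deleted pattern edges: (10,1,c); (10,2,c); (10,6,c)
spo result:
nodes: 0:vx, 1:vx, 2:vx, 4:vx, 6:vx, 7:tri, 8:tri, 11:vx, 12:vx, 13:vx, 14:tri, 15:tri, 16:tri, 17:tri
edges: (7,1,c); (7,4,c); (7,6,c); (8,0,c); (8,1,c); (8,4,ck); (8,6,c); (14,1,c); (14,11,c); (14,13,c); (15,6,c); (15,11,c); (15,12,c); (16,2,c); (16,12,c); (16,13,c); (17,11,c); (17,12,c); (17,13,c)
dpo result:
nodes: 0:vx, 1:vx, 2:vx, 4:vx, 6:vx, 7:tri, 8:tri, 11:vx, 12:vx, 13:vx, 14:tri, 15:tri, 16:tri, 17:tri
edges: (7,1,c); (7,4,c); (7,6,c); (8,0,c); (8,1,c); (8,4,ck); (8,6,c); (14,1,c); (14,11,c); (14,13,c); (15,6,c); (15,11,c); (15,12,c); (16,2,c); (16,12,c); (16,13,c); (17,11,c); (17,12,c); (17,13,c)


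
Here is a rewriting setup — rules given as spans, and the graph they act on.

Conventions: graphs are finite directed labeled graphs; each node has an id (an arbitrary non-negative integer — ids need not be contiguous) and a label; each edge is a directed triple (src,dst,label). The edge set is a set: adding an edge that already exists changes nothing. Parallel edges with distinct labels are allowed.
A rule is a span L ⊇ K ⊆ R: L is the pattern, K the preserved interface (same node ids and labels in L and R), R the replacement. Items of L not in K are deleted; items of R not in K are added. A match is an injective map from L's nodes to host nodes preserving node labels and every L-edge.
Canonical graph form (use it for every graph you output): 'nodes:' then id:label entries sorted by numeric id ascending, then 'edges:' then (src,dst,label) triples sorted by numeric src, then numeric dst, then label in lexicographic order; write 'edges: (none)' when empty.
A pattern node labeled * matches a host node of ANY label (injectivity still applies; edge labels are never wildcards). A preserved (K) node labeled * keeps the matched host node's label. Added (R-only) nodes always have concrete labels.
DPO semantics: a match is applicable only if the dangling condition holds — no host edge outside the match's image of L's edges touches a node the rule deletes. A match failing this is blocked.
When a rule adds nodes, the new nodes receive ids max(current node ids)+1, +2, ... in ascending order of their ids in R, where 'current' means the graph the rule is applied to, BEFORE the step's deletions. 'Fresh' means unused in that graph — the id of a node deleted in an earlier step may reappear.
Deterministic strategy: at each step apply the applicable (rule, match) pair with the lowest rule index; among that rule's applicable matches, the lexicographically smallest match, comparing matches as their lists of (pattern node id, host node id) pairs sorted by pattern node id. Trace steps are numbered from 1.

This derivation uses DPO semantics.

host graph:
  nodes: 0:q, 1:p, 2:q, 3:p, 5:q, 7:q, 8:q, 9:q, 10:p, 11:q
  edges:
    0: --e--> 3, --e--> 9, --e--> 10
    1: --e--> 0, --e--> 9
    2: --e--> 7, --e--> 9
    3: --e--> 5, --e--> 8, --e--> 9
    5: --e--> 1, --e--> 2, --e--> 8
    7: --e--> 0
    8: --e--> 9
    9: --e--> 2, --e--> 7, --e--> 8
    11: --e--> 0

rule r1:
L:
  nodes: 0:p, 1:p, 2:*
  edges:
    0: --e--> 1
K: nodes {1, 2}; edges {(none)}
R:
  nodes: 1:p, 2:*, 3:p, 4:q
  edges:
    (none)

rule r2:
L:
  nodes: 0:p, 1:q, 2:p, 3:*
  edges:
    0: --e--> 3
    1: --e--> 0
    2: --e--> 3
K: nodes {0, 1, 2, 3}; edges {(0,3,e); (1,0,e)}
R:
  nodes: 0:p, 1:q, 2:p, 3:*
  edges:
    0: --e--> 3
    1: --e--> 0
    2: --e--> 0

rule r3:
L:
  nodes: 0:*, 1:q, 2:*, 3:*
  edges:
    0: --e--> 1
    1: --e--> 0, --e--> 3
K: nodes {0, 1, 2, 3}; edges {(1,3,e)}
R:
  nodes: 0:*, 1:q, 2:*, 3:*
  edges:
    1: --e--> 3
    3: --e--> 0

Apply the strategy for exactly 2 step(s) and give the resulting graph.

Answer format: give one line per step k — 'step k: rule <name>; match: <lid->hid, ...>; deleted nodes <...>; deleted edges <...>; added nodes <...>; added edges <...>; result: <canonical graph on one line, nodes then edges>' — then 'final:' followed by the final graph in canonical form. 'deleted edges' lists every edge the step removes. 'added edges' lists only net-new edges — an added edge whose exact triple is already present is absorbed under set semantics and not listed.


step 1: rule r2; match: 0->1, 1->5, 2->3, 3->9; deleted nodes (none); deleted edges (3,9,e); added nodes (none); added edges (3,1,e); result: nodes: 0:q, 1:p, 2:q, 3:p, 5:q, 7:q, 8:q, 9:q, 10:p, 11:q edges: (0,3,e); (0,9,e); (0,10,e); (1,0,e); (1,9,e); (2,7,e); (2,9,e); (3,1,e); (3,5,e); (3,8,e); (5,1,e); (5,2,e); (5,8,e); (7,0,e); (8,9,e); (9,2,e); (9,7,e); (9,8,e); (11,0,e)
step 2: rule r3; match: 0->2, 1->9, 2->0, 3->7; deleted nodes (none); deleted edges (2,9,e); (9,2,e); added nodes (none); added edges (7,2,e); result: nodes: 0:q, 1:p, 2:q, 3:p, 5:q, 7:q, 8:q, 9:q, 10:p, 11:q edges: (0,3,e); (0,9,e); (0,10,e); (1,0,e); (1,9,e); (2,7,e); (3,1,e); (3,5,e); (3,8,e); (5,1,e); (5,2,e); (5,8,e); (7,0,e); (7,2,e); (8,9,e); (9,7,e); (9,8,e); (11,0,e)
final:
nodes: 0:q, 1:p, 2:q, 3:p, 5:q, 7:q, 8:q, 9:q, 10:p, 11:q
edges: (0,3,e); (0,9,e); (0,10,e); (1,0,e); (1,9,e); (2,7,e); (3,1,e); (3,5,e); (3,8,e); (5,1,e); (5,2,e); (5,8,e); (7,0,e); (7,2,e); (8,9,e); (9,7,e); (9,8,e); (11,0,e)


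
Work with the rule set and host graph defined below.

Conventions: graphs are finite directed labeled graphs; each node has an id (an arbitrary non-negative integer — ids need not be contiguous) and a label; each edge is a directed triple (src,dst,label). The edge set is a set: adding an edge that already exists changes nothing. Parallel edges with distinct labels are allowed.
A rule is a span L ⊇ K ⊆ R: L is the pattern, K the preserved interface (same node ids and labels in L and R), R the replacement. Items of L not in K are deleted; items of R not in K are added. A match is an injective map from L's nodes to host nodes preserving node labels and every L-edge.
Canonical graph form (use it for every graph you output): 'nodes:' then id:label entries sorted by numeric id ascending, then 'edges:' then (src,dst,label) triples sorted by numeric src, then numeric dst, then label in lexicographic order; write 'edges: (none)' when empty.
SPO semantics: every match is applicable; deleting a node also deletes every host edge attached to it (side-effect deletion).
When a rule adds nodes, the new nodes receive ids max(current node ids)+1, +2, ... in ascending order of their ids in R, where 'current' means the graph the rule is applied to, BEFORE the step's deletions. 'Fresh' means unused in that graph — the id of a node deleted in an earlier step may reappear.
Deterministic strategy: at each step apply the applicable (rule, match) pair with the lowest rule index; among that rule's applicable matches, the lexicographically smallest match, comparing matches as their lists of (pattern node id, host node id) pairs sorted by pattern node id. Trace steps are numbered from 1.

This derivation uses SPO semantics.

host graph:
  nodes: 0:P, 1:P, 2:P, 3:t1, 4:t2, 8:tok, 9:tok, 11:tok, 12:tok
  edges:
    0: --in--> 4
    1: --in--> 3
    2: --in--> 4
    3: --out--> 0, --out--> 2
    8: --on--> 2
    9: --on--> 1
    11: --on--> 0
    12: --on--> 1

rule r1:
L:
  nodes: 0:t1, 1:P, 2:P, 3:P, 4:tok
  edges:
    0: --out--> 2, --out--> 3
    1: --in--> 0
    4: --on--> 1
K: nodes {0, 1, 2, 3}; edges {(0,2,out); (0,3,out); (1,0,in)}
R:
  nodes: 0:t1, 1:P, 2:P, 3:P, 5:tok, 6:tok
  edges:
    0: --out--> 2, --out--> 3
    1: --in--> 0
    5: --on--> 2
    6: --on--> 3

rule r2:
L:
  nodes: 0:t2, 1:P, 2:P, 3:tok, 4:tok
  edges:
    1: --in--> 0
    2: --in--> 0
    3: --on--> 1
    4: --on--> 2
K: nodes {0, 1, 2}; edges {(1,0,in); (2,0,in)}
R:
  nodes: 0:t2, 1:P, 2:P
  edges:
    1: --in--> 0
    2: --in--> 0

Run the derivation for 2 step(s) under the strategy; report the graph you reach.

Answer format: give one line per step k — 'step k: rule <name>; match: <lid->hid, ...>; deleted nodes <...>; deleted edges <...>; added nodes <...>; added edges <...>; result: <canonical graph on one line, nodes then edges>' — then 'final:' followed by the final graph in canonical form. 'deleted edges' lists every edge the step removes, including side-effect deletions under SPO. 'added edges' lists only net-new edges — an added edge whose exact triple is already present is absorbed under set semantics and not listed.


step 1: rule r1; match: 0->3, 1->1, 2->0, 3->2, 4->9; deleted nodes 9; deleted edges (9,1,on); added nodes 13, 14; added edges (13,0,on); (14,2,on); result: nodes: 0:P, 1:P, 2:P, 3:t1, 4:t2, 8:tok, 11:tok, 12:tok, 13:tok, 14:tok edges: (0,4,in); (1,3,in); (2,4,in); (3,0,out); (3,2,out); (8,2,on); (11,0,on); (12,1,on); (13,0,on); (14,2,on)
step 2: rule r1; match: 0->3, 1->1, 2->0, 3->2, 4->12; deleted nodes 12; deleted edges (12,1,on); added nodes 15, 16; added edges (15,0,on); (16,2,on); result: nodes: 0:P, 1:P, 2:P, 3:t1, 4:t2, 8:tok, 11:tok, 13:tok, 14:tok, 15:tok, 16:tok edges: (0,4,in); (1,3,in); (2,4,in); (3,0,out); (3,2,out); (8,2,on); (11,0,on); (13,0,on); (14,2,on); (15,0,on); (16,2,on)
final:
nodes: 0:P, 1:P, 2:P, 3:t1, 4:t2, 8:tok, 11:tok, 13:tok, 14:tok, 15:tok, 16:tok
edges: (0,4,in); (1,3,in); (2,4,in); (3,0,out); (3,2,out); (8,2,on); (11,0,on); (13,0,on); (14,2,on); (15,0,on); (16,2,on)
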